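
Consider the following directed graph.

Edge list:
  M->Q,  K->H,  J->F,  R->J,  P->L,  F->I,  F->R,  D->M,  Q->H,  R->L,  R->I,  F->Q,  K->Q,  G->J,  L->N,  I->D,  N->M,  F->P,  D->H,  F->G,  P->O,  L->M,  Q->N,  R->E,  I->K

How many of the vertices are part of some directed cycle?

A vertex is on a directed cycle iff it belongs to a strongly connected component of size ≥ 2 (or has a self-loop).
The vertices on cycles are {F, G, J, M, N, Q, R} — 7 in total.

7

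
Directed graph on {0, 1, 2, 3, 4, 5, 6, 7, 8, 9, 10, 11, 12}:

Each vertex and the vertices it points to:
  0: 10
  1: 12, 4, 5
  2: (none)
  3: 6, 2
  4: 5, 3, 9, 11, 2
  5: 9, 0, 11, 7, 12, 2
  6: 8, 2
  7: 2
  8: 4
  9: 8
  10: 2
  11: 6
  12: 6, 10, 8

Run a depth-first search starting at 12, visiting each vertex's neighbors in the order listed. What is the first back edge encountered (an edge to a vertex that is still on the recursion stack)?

DFS from 12 (visiting each vertex's neighbors in the order listed); mark gray on enter, black on exit:
12 gray
  6 gray
    8 gray
      4 gray
        5 gray
          9 gray
            9→8: 8 is gray → back edge
First back edge: 9 → 8.

9->8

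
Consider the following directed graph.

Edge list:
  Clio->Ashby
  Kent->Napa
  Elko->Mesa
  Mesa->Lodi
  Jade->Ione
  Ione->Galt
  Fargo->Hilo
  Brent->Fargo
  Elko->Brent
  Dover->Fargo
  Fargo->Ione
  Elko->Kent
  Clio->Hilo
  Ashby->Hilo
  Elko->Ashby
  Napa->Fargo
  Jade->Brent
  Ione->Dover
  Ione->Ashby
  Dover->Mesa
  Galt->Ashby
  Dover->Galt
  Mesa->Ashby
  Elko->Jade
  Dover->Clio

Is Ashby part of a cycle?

No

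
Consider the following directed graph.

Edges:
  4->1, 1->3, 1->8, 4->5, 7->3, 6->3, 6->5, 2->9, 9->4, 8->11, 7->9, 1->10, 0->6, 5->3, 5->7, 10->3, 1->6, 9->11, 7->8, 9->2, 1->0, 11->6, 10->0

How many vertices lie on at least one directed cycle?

A vertex is on a directed cycle iff it belongs to a strongly connected component of size ≥ 2 (or has a self-loop).
The vertices on cycles are {0, 1, 2, 4, 5, 6, 7, 8, 9, 10, 11} — 11 in total.

11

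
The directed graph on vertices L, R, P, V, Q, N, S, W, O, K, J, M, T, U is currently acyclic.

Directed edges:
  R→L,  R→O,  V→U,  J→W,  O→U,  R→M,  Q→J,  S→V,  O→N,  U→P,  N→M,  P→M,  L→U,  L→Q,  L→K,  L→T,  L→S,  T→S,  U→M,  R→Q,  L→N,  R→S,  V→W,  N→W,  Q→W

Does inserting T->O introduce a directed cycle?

Adding T→O creates a cycle iff O can already reach T.
Explore from O: no path reaches T. The graph stays acyclic.

No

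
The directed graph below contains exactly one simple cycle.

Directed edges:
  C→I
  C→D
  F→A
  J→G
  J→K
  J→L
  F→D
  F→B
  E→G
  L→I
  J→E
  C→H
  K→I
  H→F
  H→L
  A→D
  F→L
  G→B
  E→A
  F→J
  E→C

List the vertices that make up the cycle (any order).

C, E, F, H, J

DFS with gray/black marking from H:
H gray
  L gray
    I gray
    I black
  L black
  F gray
    B gray
    B black
    D gray
    D black
    A gray
      A→D: D black — skip
    A black
    F→L: L black — skip
    J gray
      K gray
        K→I: I black — skip
      K black
      J→L: L black — skip
      G gray
        G→B: B black — skip
      G black
      E gray
        C gray
          C→D: D black — skip
          C→I: I black — skip
          C→H: H is gray → back edge
Back edge closes the cycle H → F → J → E → C → H; its vertices are {C, E, F, H, J}.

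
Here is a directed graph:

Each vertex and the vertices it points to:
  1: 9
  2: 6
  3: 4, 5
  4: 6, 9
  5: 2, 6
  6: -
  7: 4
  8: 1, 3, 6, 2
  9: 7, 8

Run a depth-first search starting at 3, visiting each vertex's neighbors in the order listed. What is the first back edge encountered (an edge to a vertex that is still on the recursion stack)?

7->4

DFS from 3 (visiting each vertex's neighbors in the order listed); mark gray on enter, black on exit:
3 gray
  4 gray
    6 gray
    6 black
    9 gray
      7 gray
        7→4: 4 is gray → back edge
First back edge: 7 → 4.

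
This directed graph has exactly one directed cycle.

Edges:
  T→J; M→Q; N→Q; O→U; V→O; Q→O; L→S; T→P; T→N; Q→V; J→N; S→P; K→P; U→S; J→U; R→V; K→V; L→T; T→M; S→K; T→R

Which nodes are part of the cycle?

DFS with gray/black marking from S:
S gray
  K gray
    P gray
    P black
    V gray
      O gray
        U gray
          U→S: S is gray → back edge
Back edge closes the cycle S → K → V → O → U → S; its vertices are {K, O, S, U, V}.

K, O, S, U, V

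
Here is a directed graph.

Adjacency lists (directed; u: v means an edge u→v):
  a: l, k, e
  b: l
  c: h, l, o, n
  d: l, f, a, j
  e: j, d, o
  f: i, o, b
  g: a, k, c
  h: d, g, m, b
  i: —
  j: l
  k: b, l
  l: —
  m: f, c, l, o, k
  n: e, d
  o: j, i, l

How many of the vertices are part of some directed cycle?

A vertex is on a directed cycle iff it belongs to a strongly connected component of size ≥ 2 (or has a self-loop).
The vertices on cycles are {a, c, d, e, g, h, m} — 7 in total.

7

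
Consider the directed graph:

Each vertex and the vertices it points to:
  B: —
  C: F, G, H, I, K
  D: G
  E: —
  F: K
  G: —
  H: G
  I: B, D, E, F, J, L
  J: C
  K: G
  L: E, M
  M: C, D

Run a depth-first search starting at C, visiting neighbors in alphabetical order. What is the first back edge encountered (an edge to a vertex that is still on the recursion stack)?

J→C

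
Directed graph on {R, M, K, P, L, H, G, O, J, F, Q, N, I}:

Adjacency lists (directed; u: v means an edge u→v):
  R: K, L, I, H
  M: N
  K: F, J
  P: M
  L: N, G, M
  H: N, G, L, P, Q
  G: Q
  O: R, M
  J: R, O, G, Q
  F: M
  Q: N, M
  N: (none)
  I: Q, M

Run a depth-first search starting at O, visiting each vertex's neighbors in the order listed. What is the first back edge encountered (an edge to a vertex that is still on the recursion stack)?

J->R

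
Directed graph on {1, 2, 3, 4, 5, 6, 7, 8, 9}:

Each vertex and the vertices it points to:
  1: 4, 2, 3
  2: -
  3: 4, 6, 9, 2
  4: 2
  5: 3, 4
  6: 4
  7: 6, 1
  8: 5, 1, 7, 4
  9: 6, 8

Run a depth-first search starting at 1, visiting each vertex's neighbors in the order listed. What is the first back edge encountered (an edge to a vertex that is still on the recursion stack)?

5→3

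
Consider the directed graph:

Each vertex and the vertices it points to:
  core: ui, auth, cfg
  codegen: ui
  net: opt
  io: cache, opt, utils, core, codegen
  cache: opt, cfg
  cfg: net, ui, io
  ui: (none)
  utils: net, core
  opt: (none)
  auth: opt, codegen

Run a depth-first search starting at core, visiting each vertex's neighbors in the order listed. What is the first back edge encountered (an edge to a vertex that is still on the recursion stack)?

cache->cfg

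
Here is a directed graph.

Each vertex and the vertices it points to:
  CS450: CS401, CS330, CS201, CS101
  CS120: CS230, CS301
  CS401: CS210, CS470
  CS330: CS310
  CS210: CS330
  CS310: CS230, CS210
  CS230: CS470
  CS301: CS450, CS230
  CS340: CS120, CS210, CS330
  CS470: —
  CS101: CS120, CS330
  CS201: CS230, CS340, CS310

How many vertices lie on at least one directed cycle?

9

A vertex is on a directed cycle iff it belongs to a strongly connected component of size ≥ 2 (or has a self-loop).
The vertices on cycles are {CS101, CS120, CS201, CS210, CS301, CS310, CS330, CS340, CS450} — 9 in total.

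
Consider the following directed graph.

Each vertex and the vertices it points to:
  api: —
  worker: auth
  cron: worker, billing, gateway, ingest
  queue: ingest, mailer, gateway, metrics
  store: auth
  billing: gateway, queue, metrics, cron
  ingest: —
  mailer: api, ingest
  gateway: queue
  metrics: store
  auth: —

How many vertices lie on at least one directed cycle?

4

A vertex is on a directed cycle iff it belongs to a strongly connected component of size ≥ 2 (or has a self-loop).
The vertices on cycles are {cron, queue, billing, gateway} — 4 in total.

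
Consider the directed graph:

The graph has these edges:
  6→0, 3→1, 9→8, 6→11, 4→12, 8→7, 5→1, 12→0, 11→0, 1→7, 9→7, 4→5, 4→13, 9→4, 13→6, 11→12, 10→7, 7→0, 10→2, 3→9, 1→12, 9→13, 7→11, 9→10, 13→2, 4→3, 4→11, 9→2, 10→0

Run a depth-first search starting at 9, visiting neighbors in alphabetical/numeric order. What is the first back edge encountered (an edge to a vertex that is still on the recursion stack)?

3->9

DFS from 9 (visiting neighbors in alphabetical/numeric order); mark gray on enter, black on exit:
9 gray
  2 gray
  2 black
  4 gray
    3 gray
      1 gray
        7 gray
          0 gray
          0 black
          11 gray
            11→0: 0 black — skip
            12 gray
              12→0: 0 black — skip
            12 black
          11 black
        7 black
        1→12: 12 black — skip
      1 black
      3→9: 9 is gray → back edge
First back edge: 3 → 9.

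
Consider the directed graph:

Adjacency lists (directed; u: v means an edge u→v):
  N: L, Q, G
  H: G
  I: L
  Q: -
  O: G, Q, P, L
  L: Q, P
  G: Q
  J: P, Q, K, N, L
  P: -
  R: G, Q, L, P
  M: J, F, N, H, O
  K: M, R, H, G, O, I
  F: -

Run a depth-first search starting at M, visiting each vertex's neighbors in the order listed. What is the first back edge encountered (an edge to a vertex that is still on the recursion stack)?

DFS from M (visiting each vertex's neighbors in the order listed); mark gray on enter, black on exit:
M gray
  J gray
    P gray
    P black
    Q gray
    Q black
    K gray
      K→M: M is gray → back edge
First back edge: K → M.

K->M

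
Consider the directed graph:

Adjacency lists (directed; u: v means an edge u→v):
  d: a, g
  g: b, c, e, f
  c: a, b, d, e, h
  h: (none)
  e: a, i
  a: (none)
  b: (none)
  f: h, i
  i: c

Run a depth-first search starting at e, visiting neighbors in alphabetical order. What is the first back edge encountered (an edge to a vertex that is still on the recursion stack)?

g→c

DFS from e (visiting neighbors in alphabetical order); mark gray on enter, black on exit:
e gray
  a gray
  a black
  i gray
    c gray
      c→a: a black — skip
      b gray
      b black
      d gray
        d→a: a black — skip
        g gray
          g→b: b black — skip
          g→c: c is gray → back edge
First back edge: g → c.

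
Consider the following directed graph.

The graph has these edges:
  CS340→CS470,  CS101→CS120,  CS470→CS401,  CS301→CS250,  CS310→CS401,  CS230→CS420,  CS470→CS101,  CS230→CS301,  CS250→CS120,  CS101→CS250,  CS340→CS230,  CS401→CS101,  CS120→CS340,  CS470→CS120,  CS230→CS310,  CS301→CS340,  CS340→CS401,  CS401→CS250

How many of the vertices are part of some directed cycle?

9

A vertex is on a directed cycle iff it belongs to a strongly connected component of size ≥ 2 (or has a self-loop).
The vertices on cycles are {CS101, CS120, CS230, CS250, CS301, CS310, CS340, CS401, CS470} — 9 in total.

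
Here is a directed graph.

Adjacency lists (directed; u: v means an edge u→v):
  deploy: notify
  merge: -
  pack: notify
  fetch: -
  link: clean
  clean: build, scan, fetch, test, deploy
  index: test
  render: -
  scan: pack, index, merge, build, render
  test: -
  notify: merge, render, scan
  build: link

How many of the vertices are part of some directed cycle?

7

A vertex is on a directed cycle iff it belongs to a strongly connected component of size ≥ 2 (or has a self-loop).
The vertices on cycles are {link, pack, scan, build, clean, deploy, notify} — 7 in total.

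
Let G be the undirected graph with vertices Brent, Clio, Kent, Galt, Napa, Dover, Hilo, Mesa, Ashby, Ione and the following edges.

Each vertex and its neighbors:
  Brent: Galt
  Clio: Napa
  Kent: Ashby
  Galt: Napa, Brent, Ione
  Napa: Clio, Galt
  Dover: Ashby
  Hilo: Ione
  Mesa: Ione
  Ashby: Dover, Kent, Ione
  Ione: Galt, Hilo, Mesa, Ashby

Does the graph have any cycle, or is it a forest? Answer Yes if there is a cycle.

No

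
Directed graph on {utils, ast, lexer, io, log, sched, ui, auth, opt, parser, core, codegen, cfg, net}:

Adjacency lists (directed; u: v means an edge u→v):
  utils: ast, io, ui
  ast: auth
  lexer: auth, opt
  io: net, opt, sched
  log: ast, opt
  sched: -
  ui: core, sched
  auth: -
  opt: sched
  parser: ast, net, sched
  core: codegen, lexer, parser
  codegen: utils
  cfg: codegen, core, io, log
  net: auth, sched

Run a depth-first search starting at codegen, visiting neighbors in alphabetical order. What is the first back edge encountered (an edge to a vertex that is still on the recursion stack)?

DFS from codegen (visiting neighbors in alphabetical order); mark gray on enter, black on exit:
codegen gray
  utils gray
    ast gray
      auth gray
      auth black
    ast black
    io gray
      net gray
        net→auth: auth black — skip
        sched gray
        sched black
      net black
      opt gray
        opt→sched: sched black — skip
      opt black
      io→sched: sched black — skip
    io black
    ui gray
      core gray
        core→codegen: codegen is gray → back edge
First back edge: core → codegen.

core->codegen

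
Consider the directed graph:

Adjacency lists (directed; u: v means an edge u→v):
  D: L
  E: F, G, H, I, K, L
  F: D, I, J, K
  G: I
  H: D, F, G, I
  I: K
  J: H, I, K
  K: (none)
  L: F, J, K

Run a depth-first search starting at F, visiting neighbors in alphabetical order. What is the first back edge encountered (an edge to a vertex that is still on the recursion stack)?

L->F

DFS from F (visiting neighbors in alphabetical order); mark gray on enter, black on exit:
F gray
  D gray
    L gray
      L→F: F is gray → back edge
First back edge: L → F.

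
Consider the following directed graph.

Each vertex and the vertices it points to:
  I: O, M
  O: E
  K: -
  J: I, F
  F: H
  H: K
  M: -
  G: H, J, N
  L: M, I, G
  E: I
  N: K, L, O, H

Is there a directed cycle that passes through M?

No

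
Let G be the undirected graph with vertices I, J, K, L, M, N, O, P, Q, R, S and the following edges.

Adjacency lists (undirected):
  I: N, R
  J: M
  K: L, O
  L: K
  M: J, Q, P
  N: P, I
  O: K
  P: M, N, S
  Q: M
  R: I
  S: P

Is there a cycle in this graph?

No

DFS, tracking each vertex's parent; an edge to a visited non-parent vertex closes a cycle.
Start from O:
visit O (parent –)
  visit K (parent O)
    visit L (parent K)
      L–K: parent, skip
    K–O: parent, skip
visit I (parent –)
  visit N (parent I)
    visit P (parent N)
      visit M (parent P)
        visit J (parent M)
          J–M: parent, skip
        visit Q (parent M)
          Q–M: parent, skip
        M–P: parent, skip
      P–N: parent, skip
      visit S (parent P)
        S–P: parent, skip
    N–I: parent, skip
  visit R (parent I)
    R–I: parent, skip
No non-parent visited neighbor found — the graph is a forest.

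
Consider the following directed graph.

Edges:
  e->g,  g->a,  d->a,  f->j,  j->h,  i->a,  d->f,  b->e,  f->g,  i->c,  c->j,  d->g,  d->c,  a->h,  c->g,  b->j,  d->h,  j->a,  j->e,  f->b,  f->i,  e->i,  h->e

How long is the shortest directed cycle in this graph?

4

For each vertex v, BFS finds the shortest path from v back to v.
The shortest such closed walk is c → j → e → i → c, length 4.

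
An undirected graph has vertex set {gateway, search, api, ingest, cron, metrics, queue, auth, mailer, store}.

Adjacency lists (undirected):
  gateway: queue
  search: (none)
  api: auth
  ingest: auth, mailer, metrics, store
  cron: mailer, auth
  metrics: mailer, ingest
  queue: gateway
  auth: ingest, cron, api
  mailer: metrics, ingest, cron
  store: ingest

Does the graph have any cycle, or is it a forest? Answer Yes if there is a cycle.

Yes

DFS, tracking each vertex's parent; an edge to a visited non-parent vertex closes a cycle.
Start from api:
visit api (parent –)
  visit auth (parent api)
    visit ingest (parent auth)
      ingest–auth: parent, skip
      visit mailer (parent ingest)
        visit metrics (parent mailer)
          metrics–mailer: parent, skip
          metrics–ingest: ingest visited and ≠ parent → cycle
Cycle: ingest – mailer – metrics – ingest.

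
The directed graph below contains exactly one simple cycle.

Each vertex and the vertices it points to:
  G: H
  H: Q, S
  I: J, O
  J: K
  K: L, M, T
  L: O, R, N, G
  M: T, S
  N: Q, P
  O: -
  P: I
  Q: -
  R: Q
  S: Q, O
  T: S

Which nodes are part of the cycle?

I, J, K, L, N, P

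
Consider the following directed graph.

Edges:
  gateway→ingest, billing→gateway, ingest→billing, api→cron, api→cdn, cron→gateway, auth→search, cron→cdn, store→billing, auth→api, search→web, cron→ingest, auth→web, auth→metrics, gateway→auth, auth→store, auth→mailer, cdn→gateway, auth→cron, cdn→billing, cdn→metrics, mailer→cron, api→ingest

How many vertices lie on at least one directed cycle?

9

A vertex is on a directed cycle iff it belongs to a strongly connected component of size ≥ 2 (or has a self-loop).
The vertices on cycles are {api, cdn, auth, cron, store, ingest, mailer, billing, gateway} — 9 in total.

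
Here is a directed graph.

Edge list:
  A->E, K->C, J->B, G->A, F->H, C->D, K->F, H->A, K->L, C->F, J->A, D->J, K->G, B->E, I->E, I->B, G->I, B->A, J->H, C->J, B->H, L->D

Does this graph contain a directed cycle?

No

DFS with white/gray/black marking, starting from B:
B gray
  E gray
  E black
  A gray
    A→E: E black — skip
  A black
  H gray
    H→A: A black — skip
  H black
B black
C gray
  F gray
    F→H: H black — skip
  F black
  D gray
    J gray
      J→A: A black — skip
      J→H: H black — skip
      J→B: B black — skip
    J black
  D black
  C→J: J black — skip
C black
G gray
  I gray
    I→B: B black — skip
    I→E: E black — skip
  I black
  G→A: A black — skip
G black
K gray
  K→F: F black — skip
  K→G: G black — skip
  K→C: C black — skip
  L gray
    L→D: D black — skip
  L black
K black
Every edge goes to a white or black vertex — no back edge, so the graph is acyclic.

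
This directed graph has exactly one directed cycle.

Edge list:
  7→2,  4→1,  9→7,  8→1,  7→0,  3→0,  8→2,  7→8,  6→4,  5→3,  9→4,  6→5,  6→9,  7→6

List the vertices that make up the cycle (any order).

6, 7, 9

DFS with gray/black marking from 9:
9 gray
  7 gray
    6 gray
      5 gray
        3 gray
          0 gray
          0 black
        3 black
      5 black
      4 gray
        1 gray
        1 black
      4 black
      6→9: 9 is gray → back edge
Back edge closes the cycle 9 → 7 → 6 → 9; its vertices are {6, 7, 9}.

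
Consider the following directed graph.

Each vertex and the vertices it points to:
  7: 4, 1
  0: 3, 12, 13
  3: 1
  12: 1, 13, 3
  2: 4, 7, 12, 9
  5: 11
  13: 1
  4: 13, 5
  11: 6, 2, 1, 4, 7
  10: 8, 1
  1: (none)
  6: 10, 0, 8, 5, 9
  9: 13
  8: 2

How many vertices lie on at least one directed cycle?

A vertex is on a directed cycle iff it belongs to a strongly connected component of size ≥ 2 (or has a self-loop).
The vertices on cycles are {2, 4, 5, 6, 7, 8, 10, 11} — 8 in total.

8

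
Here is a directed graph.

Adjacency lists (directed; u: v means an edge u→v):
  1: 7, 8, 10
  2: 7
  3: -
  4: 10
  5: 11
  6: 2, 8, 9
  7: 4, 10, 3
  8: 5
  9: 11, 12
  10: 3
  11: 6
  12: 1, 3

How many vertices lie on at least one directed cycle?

7

A vertex is on a directed cycle iff it belongs to a strongly connected component of size ≥ 2 (or has a self-loop).
The vertices on cycles are {1, 5, 6, 8, 9, 11, 12} — 7 in total.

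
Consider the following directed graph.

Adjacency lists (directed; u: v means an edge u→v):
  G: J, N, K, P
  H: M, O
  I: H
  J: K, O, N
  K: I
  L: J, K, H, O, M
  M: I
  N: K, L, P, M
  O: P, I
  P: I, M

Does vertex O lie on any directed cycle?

O is on a cycle iff O can reach itself via ≥1 edge.
O → I → H → O — yes.

Yes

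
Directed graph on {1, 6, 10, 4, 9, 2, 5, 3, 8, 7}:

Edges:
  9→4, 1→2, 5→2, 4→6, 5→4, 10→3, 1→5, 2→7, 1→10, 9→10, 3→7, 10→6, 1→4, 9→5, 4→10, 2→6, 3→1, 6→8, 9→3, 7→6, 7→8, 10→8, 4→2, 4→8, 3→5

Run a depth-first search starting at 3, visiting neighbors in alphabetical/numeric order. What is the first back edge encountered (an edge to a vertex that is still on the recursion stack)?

10->3

DFS from 3 (visiting neighbors in alphabetical/numeric order); mark gray on enter, black on exit:
3 gray
  1 gray
    2 gray
      6 gray
        8 gray
        8 black
      6 black
      7 gray
        7→6: 6 black — skip
        7→8: 8 black — skip
      7 black
    2 black
    4 gray
      4→2: 2 black — skip
      4→6: 6 black — skip
      4→8: 8 black — skip
      10 gray
        10→3: 3 is gray → back edge
First back edge: 10 → 3.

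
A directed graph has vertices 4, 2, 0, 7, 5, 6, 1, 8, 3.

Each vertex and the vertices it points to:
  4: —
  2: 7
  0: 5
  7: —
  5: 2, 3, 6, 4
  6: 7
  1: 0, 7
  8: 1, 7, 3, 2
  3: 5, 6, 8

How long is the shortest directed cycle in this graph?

For each vertex v, BFS finds the shortest path from v back to v.
The shortest such closed walk is 3 → 8 → 3, length 2.

2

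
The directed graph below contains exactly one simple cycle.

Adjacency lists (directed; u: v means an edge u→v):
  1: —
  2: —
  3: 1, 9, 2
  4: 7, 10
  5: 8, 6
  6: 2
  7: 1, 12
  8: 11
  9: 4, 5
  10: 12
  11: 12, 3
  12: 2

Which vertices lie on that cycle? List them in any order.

DFS with gray/black marking from 9:
9 gray
  4 gray
    7 gray
      1 gray
      1 black
      12 gray
        2 gray
        2 black
      12 black
    7 black
    10 gray
      10→12: 12 black — skip
    10 black
  4 black
  5 gray
    8 gray
      11 gray
        11→12: 12 black — skip
        3 gray
          3→1: 1 black — skip
          3→9: 9 is gray → back edge
Back edge closes the cycle 9 → 5 → 8 → 11 → 3 → 9; its vertices are {3, 5, 8, 9, 11}.

3, 5, 8, 9, 11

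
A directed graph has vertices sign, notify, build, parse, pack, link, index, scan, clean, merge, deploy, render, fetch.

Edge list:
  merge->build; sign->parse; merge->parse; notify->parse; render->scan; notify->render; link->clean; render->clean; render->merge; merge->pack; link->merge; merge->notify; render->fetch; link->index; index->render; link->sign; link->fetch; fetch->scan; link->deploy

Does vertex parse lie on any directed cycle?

parse lies on a cycle iff there is a path from parse back to itself.
Exploring from parse, it never reaches itself; equivalently, its strongly connected component is a singleton.

No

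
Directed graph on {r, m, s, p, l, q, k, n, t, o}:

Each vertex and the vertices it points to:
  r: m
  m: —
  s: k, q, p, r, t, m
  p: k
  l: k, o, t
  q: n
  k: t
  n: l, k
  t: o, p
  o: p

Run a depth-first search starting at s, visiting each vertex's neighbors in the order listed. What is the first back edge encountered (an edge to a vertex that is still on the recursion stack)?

DFS from s (visiting each vertex's neighbors in the order listed); mark gray on enter, black on exit:
s gray
  k gray
    t gray
      o gray
        p gray
          p→k: k is gray → back edge
First back edge: p → k.

p→k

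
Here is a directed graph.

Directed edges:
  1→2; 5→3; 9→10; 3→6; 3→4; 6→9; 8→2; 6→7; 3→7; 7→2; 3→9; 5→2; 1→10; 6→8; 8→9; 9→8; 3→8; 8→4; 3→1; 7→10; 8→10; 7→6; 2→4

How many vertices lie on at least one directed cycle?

4

A vertex is on a directed cycle iff it belongs to a strongly connected component of size ≥ 2 (or has a self-loop).
The vertices on cycles are {6, 7, 8, 9} — 4 in total.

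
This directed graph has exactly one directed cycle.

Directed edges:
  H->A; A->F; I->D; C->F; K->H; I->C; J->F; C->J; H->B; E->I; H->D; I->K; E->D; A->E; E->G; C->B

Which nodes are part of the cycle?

A, E, H, I, K

DFS with gray/black marking from E:
E gray
  D gray
  D black
  I gray
    C gray
      F gray
      F black
      B gray
      B black
      J gray
        J→F: F black — skip
      J black
    C black
    I→D: D black — skip
    K gray
      H gray
        H→D: D black — skip
        A gray
          A→F: F black — skip
          A→E: E is gray → back edge
Back edge closes the cycle E → I → K → H → A → E; its vertices are {A, E, H, I, K}.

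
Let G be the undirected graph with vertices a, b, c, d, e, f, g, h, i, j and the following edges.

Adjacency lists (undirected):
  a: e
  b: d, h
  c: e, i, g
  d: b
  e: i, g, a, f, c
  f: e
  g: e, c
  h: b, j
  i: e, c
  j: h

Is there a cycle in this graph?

Yes

DFS, tracking each vertex's parent; an edge to a visited non-parent vertex closes a cycle.
Start from i:
visit i (parent –)
  visit e (parent i)
    e–i: parent, skip
    visit g (parent e)
      g–e: parent, skip
      visit c (parent g)
        c–e: e visited and ≠ parent → cycle
Cycle: e – g – c – e.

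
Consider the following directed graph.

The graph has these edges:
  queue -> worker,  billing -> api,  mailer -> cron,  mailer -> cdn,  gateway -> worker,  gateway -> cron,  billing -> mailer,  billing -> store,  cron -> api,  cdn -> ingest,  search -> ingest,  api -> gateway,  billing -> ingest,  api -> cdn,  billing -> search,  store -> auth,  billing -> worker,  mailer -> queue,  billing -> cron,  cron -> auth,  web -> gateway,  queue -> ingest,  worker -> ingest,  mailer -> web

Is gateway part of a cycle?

Yes

gateway is on a cycle iff gateway can reach itself via ≥1 edge.
gateway → cron → api → gateway — yes.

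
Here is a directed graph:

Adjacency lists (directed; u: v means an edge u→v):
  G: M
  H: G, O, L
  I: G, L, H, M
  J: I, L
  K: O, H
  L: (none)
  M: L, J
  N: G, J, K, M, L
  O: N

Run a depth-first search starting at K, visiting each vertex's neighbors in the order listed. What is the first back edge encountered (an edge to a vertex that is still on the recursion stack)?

DFS from K (visiting each vertex's neighbors in the order listed); mark gray on enter, black on exit:
K gray
  O gray
    N gray
      G gray
        M gray
          L gray
          L black
          J gray
            I gray
              I→G: G is gray → back edge
First back edge: I → G.

I->G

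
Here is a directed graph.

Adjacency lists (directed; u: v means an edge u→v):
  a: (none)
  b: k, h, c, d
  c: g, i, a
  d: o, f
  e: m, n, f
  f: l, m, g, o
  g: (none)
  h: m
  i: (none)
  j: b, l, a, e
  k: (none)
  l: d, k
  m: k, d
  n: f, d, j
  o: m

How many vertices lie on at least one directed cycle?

A vertex is on a directed cycle iff it belongs to a strongly connected component of size ≥ 2 (or has a self-loop).
The vertices on cycles are {d, e, f, j, l, m, n, o} — 8 in total.

8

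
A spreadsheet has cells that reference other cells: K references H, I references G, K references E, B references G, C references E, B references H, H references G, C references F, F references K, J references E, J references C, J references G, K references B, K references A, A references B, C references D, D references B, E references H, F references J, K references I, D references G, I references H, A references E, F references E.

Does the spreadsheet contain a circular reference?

DFS with white/gray/black marking, starting from F:
F gray
  J gray
    G gray
    G black
    C gray
      D gray
        D→G: G black — skip
        B gray
          B→G: G black — skip
          H gray
            H→G: G black — skip
          H black
        B black
      D black
      E gray
        E→H: H black — skip
      E black
      C→F: F is gray → back edge
Back edge found, so a cycle exists: F → J → C → F.

Yes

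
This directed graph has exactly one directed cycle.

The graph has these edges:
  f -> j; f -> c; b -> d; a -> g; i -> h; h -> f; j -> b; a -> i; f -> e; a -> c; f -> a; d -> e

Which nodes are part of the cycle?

a, f, h, i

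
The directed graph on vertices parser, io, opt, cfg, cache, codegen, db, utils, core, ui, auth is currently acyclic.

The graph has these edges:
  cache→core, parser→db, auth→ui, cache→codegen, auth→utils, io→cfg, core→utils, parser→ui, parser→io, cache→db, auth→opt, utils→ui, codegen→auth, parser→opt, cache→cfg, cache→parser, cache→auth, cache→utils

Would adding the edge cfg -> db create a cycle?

No

Adding cfg→db creates a cycle iff db can already reach cfg.
Explore from db: no path reaches cfg. The graph stays acyclic.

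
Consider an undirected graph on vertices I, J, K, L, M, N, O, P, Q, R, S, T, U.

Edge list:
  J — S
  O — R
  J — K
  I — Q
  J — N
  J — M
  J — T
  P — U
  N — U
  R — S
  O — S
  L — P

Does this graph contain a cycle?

DFS, tracking each vertex's parent; an edge to a visited non-parent vertex closes a cycle.
Start from L:
visit L (parent –)
  visit P (parent L)
    visit U (parent P)
      U–P: parent, skip
      visit N (parent U)
        N–U: parent, skip
        visit J (parent N)
          visit M (parent J)
            M–J: parent, skip
          visit S (parent J)
            visit O (parent S)
              visit R (parent O)
                R–S: S visited and ≠ parent → cycle
Cycle: S – O – R – S.

Yes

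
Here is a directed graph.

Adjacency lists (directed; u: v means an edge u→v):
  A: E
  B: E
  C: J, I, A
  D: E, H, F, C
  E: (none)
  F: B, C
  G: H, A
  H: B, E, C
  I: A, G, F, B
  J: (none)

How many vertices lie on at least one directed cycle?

A vertex is on a directed cycle iff it belongs to a strongly connected component of size ≥ 2 (or has a self-loop).
The vertices on cycles are {C, F, G, H, I} — 5 in total.

5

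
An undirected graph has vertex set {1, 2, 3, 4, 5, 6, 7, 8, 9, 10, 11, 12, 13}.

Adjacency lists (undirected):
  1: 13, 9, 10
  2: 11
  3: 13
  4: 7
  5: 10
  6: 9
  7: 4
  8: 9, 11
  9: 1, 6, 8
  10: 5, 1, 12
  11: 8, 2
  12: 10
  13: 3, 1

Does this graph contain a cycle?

No

DFS, tracking each vertex's parent; an edge to a visited non-parent vertex closes a cycle.
Start from 8:
visit 8 (parent –)
  visit 9 (parent 8)
    visit 1 (parent 9)
      visit 13 (parent 1)
        visit 3 (parent 13)
          3–13: parent, skip
        13–1: parent, skip
      1–9: parent, skip
      visit 10 (parent 1)
        visit 5 (parent 10)
          5–10: parent, skip
        10–1: parent, skip
        visit 12 (parent 10)
          12–10: parent, skip
    visit 6 (parent 9)
      6–9: parent, skip
    9–8: parent, skip
  visit 11 (parent 8)
    11–8: parent, skip
    visit 2 (parent 11)
      2–11: parent, skip
visit 4 (parent –)
  visit 7 (parent 4)
    7–4: parent, skip
No non-parent visited neighbor found — the graph is a forest.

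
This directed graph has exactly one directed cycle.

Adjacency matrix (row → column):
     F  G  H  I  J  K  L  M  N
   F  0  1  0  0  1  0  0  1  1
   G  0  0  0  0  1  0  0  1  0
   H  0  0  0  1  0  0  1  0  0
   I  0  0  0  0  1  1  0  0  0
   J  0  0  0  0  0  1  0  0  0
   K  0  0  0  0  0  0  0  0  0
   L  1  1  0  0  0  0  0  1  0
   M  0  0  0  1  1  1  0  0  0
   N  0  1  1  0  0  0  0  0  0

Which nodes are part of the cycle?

F, H, L, N

DFS with gray/black marking from F:
F gray
  J gray
    K gray
    K black
  J black
  M gray
    I gray
      I→J: J black — skip
      I→K: K black — skip
    I black
    M→J: J black — skip
    M→K: K black — skip
  M black
  N gray
    H gray
      L gray
        G gray
          G→J: J black — skip
          G→M: M black — skip
        G black
        L→M: M black — skip
        L→F: F is gray → back edge
Back edge closes the cycle F → N → H → L → F; its vertices are {F, H, L, N}.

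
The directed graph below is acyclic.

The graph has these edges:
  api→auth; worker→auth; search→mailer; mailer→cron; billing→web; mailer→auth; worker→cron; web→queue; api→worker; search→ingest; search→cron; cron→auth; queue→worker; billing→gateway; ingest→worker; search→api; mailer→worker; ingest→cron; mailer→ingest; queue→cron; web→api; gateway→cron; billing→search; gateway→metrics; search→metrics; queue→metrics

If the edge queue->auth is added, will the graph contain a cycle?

Adding queue→auth creates a cycle iff auth can already reach queue.
Explore from auth: no path reaches queue. The graph stays acyclic.

No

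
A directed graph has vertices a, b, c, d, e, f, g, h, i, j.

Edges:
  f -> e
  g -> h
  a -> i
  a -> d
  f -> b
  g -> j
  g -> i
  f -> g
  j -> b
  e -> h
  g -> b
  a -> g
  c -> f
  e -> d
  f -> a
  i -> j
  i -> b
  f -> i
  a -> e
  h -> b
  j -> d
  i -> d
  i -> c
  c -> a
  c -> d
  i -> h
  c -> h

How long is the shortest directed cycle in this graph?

3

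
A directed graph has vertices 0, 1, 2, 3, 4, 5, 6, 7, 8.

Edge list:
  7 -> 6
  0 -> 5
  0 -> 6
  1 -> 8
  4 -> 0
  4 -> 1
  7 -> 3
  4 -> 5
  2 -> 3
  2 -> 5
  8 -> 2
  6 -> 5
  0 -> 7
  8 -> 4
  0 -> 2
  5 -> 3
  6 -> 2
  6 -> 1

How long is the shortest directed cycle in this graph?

3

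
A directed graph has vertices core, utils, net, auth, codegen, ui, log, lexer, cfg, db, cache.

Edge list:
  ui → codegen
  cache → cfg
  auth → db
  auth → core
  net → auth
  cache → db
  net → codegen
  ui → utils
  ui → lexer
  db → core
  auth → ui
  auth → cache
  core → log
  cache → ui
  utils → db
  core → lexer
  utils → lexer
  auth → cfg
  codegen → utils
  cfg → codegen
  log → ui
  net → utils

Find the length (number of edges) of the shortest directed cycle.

For each vertex v, BFS finds the shortest path from v back to v.
The shortest such closed walk is core → log → ui → utils → db → core, length 5.

5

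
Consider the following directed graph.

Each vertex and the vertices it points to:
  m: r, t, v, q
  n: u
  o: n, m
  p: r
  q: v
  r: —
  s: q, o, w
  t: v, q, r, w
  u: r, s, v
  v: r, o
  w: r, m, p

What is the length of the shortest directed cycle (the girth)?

3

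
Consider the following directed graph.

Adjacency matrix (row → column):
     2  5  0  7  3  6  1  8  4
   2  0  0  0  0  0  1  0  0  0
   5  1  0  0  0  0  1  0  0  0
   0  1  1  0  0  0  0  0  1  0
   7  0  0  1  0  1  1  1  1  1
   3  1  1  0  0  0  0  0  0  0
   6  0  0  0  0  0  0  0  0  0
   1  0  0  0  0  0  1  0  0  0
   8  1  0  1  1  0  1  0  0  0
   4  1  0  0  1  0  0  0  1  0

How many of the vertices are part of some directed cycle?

4

A vertex is on a directed cycle iff it belongs to a strongly connected component of size ≥ 2 (or has a self-loop).
The vertices on cycles are {0, 4, 7, 8} — 4 in total.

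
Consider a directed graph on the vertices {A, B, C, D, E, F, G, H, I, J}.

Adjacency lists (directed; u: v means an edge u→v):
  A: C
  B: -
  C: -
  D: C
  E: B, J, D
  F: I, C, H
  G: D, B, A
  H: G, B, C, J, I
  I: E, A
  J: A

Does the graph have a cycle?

No

DFS with white/gray/black marking, starting from J:
J gray
  A gray
    C gray
    C black
  A black
J black
B gray
B black
D gray
  D→C: C black — skip
D black
E gray
  E→B: B black — skip
  E→J: J black — skip
  E→D: D black — skip
E black
F gray
  I gray
    I→E: E black — skip
    I→A: A black — skip
  I black
  F→C: C black — skip
  H gray
    G gray
      G→D: D black — skip
      G→B: B black — skip
      G→A: A black — skip
    G black
    H→B: B black — skip
    H→C: C black — skip
    H→J: J black — skip
    H→I: I black — skip
  H black
F black
Every edge goes to a white or black vertex — no back edge, so the graph is acyclic.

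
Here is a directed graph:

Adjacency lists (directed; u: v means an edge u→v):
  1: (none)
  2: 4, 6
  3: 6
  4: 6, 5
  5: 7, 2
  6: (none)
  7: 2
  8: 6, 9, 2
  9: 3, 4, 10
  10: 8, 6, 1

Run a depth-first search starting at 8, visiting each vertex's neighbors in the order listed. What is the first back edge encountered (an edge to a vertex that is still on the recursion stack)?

2→4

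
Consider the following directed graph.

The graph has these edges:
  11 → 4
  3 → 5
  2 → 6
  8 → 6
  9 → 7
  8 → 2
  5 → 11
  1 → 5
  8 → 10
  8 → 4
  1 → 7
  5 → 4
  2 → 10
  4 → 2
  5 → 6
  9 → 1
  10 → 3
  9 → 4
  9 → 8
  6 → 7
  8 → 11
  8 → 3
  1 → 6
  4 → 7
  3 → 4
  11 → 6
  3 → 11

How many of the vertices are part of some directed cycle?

6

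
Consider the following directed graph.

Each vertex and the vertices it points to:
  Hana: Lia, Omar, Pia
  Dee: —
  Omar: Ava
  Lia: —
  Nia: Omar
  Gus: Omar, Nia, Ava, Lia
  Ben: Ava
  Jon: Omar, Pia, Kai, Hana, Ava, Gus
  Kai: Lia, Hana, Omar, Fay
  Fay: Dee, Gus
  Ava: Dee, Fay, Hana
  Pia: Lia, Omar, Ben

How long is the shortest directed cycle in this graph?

3

For each vertex v, BFS finds the shortest path from v back to v.
The shortest such closed walk is Gus → Ava → Fay → Gus, length 3.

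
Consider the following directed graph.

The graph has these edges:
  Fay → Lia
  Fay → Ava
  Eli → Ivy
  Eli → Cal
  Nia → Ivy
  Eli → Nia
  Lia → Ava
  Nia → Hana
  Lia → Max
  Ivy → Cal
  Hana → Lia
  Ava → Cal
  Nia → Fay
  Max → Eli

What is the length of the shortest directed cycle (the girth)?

For each vertex v, BFS finds the shortest path from v back to v.
The shortest such closed walk is Eli → Nia → Hana → Lia → Max → Eli, length 5.

5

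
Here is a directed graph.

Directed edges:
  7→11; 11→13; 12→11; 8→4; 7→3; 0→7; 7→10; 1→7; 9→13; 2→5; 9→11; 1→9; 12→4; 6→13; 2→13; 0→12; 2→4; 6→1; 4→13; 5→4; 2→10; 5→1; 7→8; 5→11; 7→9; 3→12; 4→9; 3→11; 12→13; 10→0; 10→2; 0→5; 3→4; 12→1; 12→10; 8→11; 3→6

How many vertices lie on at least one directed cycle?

A vertex is on a directed cycle iff it belongs to a strongly connected component of size ≥ 2 (or has a self-loop).
The vertices on cycles are {0, 1, 2, 3, 5, 6, 7, 10, 12} — 9 in total.

9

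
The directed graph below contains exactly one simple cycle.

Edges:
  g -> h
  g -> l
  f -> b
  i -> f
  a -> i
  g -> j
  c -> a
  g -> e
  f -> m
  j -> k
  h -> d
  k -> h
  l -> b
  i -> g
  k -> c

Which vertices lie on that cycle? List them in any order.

a, c, g, i, j, k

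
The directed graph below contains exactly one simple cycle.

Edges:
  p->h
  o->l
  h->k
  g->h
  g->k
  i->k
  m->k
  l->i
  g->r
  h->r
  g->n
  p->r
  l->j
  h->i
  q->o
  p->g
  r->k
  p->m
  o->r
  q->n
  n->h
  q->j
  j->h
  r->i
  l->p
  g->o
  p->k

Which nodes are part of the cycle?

g, l, o, p

DFS with gray/black marking from o:
o gray
  l gray
    p gray
      r gray
        k gray
        k black
        i gray
          i→k: k black — skip
        i black
      r black
      m gray
        m→k: k black — skip
      m black
      h gray
        h→r: r black — skip
        h→i: i black — skip
        h→k: k black — skip
      h black
      p→k: k black — skip
      g gray
        g→o: o is gray → back edge
Back edge closes the cycle o → l → p → g → o; its vertices are {g, l, o, p}.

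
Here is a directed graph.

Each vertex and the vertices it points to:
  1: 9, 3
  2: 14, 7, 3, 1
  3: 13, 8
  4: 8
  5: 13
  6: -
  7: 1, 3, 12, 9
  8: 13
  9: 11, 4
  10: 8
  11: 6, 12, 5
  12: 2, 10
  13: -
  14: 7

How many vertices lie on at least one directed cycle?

7

A vertex is on a directed cycle iff it belongs to a strongly connected component of size ≥ 2 (or has a self-loop).
The vertices on cycles are {1, 2, 7, 9, 11, 12, 14} — 7 in total.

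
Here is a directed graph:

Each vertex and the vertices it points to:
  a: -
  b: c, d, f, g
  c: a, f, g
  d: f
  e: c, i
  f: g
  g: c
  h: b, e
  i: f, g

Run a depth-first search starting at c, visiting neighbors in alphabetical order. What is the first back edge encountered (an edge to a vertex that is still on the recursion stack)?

g->c

DFS from c (visiting neighbors in alphabetical order); mark gray on enter, black on exit:
c gray
  a gray
  a black
  f gray
    g gray
      g→c: c is gray → back edge
First back edge: g → c.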